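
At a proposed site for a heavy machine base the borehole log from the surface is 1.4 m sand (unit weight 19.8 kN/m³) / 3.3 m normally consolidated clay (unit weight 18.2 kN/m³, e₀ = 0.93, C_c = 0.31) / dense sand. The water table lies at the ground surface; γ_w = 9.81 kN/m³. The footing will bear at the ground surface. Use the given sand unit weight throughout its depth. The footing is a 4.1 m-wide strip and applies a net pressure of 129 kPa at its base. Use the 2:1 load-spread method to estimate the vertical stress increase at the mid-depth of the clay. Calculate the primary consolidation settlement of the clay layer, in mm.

S_c ≈ 299 mm

Mid-depth of clay below the ground surface: z = 1.4 + 3.3/2 = 3.05 m.
Total vertical stress at mid-clay: σ_v = 19.8×1.4 + 18.2×1.65 = 57.75 kPa.
Pore pressure: u = 9.81×(3.05 − 0) = 29.921 kPa.
Initial effective stress: σ'_0 = σ_v − u = 57.75 − 29.921 = 27.829 kPa.
Stress increase at mid-clay by the 2:1 spreading method:
Δσ = qB/(B+z) = 129×4.1/(4.1+3.05) = 73.972 kPa
Final effective stress: σ'_f = σ'_0 + Δσ = 27.829 + 73.972 = 101.8 kPa.
Normally consolidated clay, so the full stress increment lies on the virgin compression line:
S_c = C_c·H/(1+e₀)·log₁₀(σ'_f/σ'_0) = 0.31×3.3/(1+0.93)×log₁₀(101.8/27.829)
    = 0.53005 × 0.56325 = 0.2986 m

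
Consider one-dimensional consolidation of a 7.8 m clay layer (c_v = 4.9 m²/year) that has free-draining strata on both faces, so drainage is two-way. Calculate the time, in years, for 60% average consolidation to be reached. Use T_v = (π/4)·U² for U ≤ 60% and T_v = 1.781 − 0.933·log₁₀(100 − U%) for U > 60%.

Drainage path length: H_d = H/2 = 3.9 m (double drainage).
U ≤ 60%: T_v = (π/4)·U² = (π/4)×0.6² = 0.28274.
t = T_v·H_d²/c_v = 0.28274×3.9²/4.9 = 0.8776 years.

t ≈ 0.878 years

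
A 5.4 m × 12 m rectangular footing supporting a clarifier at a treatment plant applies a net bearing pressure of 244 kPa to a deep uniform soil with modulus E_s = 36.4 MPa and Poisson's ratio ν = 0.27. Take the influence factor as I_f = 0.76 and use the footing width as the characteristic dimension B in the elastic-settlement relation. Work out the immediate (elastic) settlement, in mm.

Immediate (elastic) settlement: S_e = q·B·(1−ν²)/E_s · I_f.
E_s = 36.4 MPa = 36400 kPa.
S_e = 244 × 5.4 × (1 − 0.27²) / 36400 × 0.76
    = 244 × 5.4 × 0.9271 / 36400 × 0.76
    = 0.0255 m = 25.5 mm

S_e ≈ 25.5 mm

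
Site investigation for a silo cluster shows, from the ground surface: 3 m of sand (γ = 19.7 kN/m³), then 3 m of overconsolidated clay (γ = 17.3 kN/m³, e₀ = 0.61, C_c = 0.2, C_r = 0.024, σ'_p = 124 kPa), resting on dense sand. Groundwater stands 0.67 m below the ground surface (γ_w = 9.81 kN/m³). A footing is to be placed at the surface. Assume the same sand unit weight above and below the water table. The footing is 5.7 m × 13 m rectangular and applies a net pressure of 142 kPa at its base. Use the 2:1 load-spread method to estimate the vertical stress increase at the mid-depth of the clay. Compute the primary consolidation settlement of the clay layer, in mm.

Mid-depth of clay below the ground surface: z = 3 + 3/2 = 4.5 m.
Total vertical stress at mid-clay: σ_v = 19.7×3 + 17.3×1.5 = 85.05 kPa.
Pore pressure: u = 9.81×(4.5 − 0.67) = 37.572 kPa.
Initial effective stress: σ'_0 = σ_v − u = 85.05 − 37.572 = 47.478 kPa.
Stress increase at mid-clay by the 2:1 spreading method:
Δσ = qBL/((B+z)(L+z)) = 142×5.7×13/((5.7+4.5)(13+4.5)) = 58.948 kPa
Final effective stress: σ'_f = 47.478 + 58.948 = 106.43 kPa.
σ'_f = 106.43 ≤ σ'_p = 124 kPa, so the clay remains overconsolidated and only the recompression index applies:
S_c = C_r·H/(1+e₀)·log₁₀(σ'_f/σ'_0) = 0.024×3/1.61×log₁₀(106.43/47.478)
    = 0.044722 × 0.35057 = 0.01568 m

S_c ≈ 15.7 mm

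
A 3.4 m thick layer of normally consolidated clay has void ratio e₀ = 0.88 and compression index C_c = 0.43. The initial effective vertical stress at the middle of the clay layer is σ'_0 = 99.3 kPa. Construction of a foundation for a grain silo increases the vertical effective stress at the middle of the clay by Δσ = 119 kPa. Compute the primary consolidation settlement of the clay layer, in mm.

Final effective stress: σ'_f = σ'_0 + Δσ = 99.3 + 119 = 218.3 kPa.
Normally consolidated clay, so the full stress increment lies on the virgin compression line:
S_c = C_c·H/(1+e₀)·log₁₀(σ'_f/σ'_0) = 0.43×3.4/(1+0.88)×log₁₀(218.3/99.3)
    = 0.77766 × 0.3421 = 0.266 m

S_c ≈ 266 mm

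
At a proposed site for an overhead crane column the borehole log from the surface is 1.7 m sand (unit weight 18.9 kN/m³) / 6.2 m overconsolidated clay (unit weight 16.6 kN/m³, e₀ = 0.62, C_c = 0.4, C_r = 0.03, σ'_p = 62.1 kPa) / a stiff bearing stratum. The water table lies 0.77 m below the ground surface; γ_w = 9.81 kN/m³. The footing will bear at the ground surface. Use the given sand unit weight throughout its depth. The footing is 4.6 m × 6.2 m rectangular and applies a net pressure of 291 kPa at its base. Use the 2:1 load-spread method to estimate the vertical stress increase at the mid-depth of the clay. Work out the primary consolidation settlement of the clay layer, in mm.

S_c ≈ 479 mm

Mid-depth of clay below the ground surface: z = 1.7 + 6.2/2 = 4.8 m.
Total vertical stress at mid-clay: σ_v = 18.9×1.7 + 16.6×3.1 = 83.59 kPa.
Pore pressure: u = 9.81×(4.8 − 0.77) = 39.534 kPa.
Initial effective stress: σ'_0 = σ_v − u = 83.59 − 39.534 = 44.056 kPa.
Stress increase at mid-clay by the 2:1 spreading method:
Δσ = qBL/((B+z)(L+z)) = 291×4.6×6.2/((4.6+4.8)(6.2+4.8)) = 80.264 kPa
Final effective stress: σ'_f = 44.056 + 80.264 = 124.32 kPa.
σ'_f = 124.32 > σ'_p = 62.1 kPa, so the stress path crosses the preconsolidation pressure — recompression up to σ'_p, then virgin compression beyond:
S_c = H/(1+e₀)·[C_r·log₁₀(σ'_p/σ'_0) + C_c·log₁₀(σ'_f/σ'_p)]
    = 6.2/1.62 × [0.03×log₁₀(62.1/44.056) + 0.4×log₁₀(124.32/62.1)]
    = 3.8272 × [0.0044726 + 0.12058] = 0.4786 m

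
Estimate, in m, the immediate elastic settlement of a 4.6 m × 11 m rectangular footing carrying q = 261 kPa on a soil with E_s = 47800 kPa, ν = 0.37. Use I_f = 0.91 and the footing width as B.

Immediate (elastic) settlement: S_e = q·B·(1−ν²)/E_s · I_f.
S_e = 261 × 4.6 × (1 − 0.37²) / 47800 × 0.91
    = 261 × 4.6 × 0.8631 / 47800 × 0.91
    = 0.01973 m

S_e ≈ 0.0197 m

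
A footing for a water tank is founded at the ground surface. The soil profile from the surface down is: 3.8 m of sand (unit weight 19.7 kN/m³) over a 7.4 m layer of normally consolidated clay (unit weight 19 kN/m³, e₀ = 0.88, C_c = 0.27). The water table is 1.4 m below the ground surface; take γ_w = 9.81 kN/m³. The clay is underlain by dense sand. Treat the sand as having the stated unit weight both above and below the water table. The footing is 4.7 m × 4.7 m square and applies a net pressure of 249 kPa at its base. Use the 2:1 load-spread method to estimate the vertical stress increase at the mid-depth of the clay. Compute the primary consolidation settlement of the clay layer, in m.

S_c ≈ 0.166 m

Mid-depth of clay below the ground surface: z = 3.8 + 7.4/2 = 7.5 m.
Total vertical stress at mid-clay: σ_v = 19.7×3.8 + 19×3.7 = 145.16 kPa.
Pore pressure: u = 9.81×(7.5 − 1.4) = 59.841 kPa.
Initial effective stress: σ'_0 = σ_v − u = 145.16 − 59.841 = 85.319 kPa.
Stress increase at mid-clay by the 2:1 spreading method:
Δσ = qBL/((B+z)(L+z)) = 249×4.7×4.7/((4.7+7.5)(4.7+7.5)) = 36.955 kPa
Final effective stress: σ'_f = σ'_0 + Δσ = 85.319 + 36.955 = 122.27 kPa.
Normally consolidated clay, so the full stress increment lies on the virgin compression line:
S_c = C_c·H/(1+e₀)·log₁₀(σ'_f/σ'_0) = 0.27×7.4/(1+0.88)×log₁₀(122.27/85.319)
    = 1.0628 × 0.15627 = 0.1661 m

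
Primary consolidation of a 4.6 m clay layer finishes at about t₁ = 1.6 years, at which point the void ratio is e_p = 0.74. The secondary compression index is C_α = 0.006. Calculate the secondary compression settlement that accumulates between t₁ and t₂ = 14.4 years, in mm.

Secondary compression: S_s = C_α·H/(1+e_p)·log₁₀(t₂/t₁)
S_s = 0.006×4.6/(1+0.74)×log₁₀(14.4/1.6)
    = 0.01586 × 0.9542 = 0.01514 m

S_s ≈ 15.1 mm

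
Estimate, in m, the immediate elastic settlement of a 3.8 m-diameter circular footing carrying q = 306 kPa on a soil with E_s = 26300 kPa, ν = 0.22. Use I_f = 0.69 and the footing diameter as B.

Immediate (elastic) settlement: S_e = q·B·(1−ν²)/E_s · I_f.
S_e = 306 × 3.8 × (1 − 0.22²) / 26300 × 0.69
    = 306 × 3.8 × 0.9516 / 26300 × 0.69
    = 0.02903 m

S_e ≈ 0.029 m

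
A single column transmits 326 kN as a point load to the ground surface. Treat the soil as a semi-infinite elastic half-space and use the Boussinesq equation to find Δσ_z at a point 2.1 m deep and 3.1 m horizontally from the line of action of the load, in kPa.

Boussinesq vertical stress below a point load on an elastic half-space:
Δσ_z = 3P/(2πz²) · [1 + (r/z)²]^(−5/2)
r/z = 3.1/2.1 = 1.4762; [1+(r/z)²]^(−5/2) = 0.055491.
Δσ_z = 3×326/(2π×2.1²) × 0.055491 = 35.296 × 0.055491 = 1.959 kPa

Δσ_z ≈ 1.96 kPa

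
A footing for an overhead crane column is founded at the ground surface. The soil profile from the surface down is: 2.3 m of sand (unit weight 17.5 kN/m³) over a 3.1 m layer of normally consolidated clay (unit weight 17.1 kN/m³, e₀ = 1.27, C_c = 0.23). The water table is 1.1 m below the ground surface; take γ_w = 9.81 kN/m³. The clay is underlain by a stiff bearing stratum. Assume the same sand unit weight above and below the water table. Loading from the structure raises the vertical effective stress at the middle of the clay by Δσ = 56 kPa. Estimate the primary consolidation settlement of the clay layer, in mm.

S_c ≈ 120 mm

Mid-depth of clay below the ground surface: z = 2.3 + 3.1/2 = 3.85 m.
Total vertical stress at mid-clay: σ_v = 17.5×2.3 + 17.1×1.55 = 66.755 kPa.
Pore pressure: u = 9.81×(3.85 − 1.1) = 26.978 kPa.
Initial effective stress: σ'_0 = σ_v − u = 66.755 − 26.978 = 39.777 kPa.
Final effective stress: σ'_f = σ'_0 + Δσ = 39.777 + 56 = 95.777 kPa.
Normally consolidated clay, so the full stress increment lies on the virgin compression line:
S_c = C_c·H/(1+e₀)·log₁₀(σ'_f/σ'_0) = 0.23×3.1/(1+1.27)×log₁₀(95.777/39.777)
    = 0.3141 × 0.38163 = 0.1199 m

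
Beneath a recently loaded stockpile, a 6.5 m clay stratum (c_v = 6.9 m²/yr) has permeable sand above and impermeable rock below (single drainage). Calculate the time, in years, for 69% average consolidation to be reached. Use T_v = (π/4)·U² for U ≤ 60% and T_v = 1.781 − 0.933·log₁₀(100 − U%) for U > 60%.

Drainage path length: H_d = H = 6.5 m (single drainage).
U > 60%: T_v = 1.781 − 0.933·log₁₀(100 − 69) = 0.38956.
t = T_v·H_d²/c_v = 0.38956×6.5²/6.9 = 2.385 years.

t ≈ 2.39 years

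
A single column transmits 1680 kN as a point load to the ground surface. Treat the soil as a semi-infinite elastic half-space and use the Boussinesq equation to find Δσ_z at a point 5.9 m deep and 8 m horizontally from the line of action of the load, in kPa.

Boussinesq vertical stress below a point load on an elastic half-space:
Δσ_z = 3P/(2πz²) · [1 + (r/z)²]^(−5/2)
r/z = 8/5.9 = 1.3559; [1+(r/z)²]^(−5/2) = 0.073664.
Δσ_z = 3×1680/(2π×5.9²) × 0.073664 = 23.043 × 0.073664 = 1.697 kPa

Δσ_z ≈ 1.7 kPa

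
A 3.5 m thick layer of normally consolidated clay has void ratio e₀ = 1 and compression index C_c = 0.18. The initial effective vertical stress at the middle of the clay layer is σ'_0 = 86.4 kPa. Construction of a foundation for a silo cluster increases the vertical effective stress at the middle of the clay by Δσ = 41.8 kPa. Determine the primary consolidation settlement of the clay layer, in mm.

S_c ≈ 54 mm

Final effective stress: σ'_f = σ'_0 + Δσ = 86.4 + 41.8 = 128.2 kPa.
Normally consolidated clay, so the full stress increment lies on the virgin compression line:
S_c = C_c·H/(1+e₀)·log₁₀(σ'_f/σ'_0) = 0.18×3.5/(1+1)×log₁₀(128.2/86.4)
    = 0.315 × 0.17137 = 0.05398 m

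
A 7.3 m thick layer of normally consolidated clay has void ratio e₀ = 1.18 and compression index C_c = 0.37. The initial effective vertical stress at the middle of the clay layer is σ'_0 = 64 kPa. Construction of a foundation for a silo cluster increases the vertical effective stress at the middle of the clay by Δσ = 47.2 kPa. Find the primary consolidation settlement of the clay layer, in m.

Final effective stress: σ'_f = σ'_0 + Δσ = 64 + 47.2 = 111.2 kPa.
Normally consolidated clay, so the full stress increment lies on the virgin compression line:
S_c = C_c·H/(1+e₀)·log₁₀(σ'_f/σ'_0) = 0.37×7.3/(1+1.18)×log₁₀(111.2/64)
    = 1.239 × 0.23992 = 0.2973 m

S_c ≈ 0.297 m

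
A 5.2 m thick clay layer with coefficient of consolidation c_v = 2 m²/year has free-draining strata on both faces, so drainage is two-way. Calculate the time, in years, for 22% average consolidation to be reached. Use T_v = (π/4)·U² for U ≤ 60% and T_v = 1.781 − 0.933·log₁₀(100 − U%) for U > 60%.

Drainage path length: H_d = H/2 = 2.6 m (double drainage).
U ≤ 60%: T_v = (π/4)·U² = (π/4)×0.22² = 0.038013.
t = T_v·H_d²/c_v = 0.038013×2.6²/2 = 0.1285 years.

t ≈ 0.128 years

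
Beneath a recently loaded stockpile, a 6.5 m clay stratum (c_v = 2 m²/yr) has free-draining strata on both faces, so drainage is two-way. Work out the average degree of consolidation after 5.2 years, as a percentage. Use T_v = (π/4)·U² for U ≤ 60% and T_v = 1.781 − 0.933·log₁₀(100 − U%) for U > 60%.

U ≈ 92.9 %

Drainage path length: H_d = H/2 = 3.25 m (double drainage).
T_v = c_v·t/H_d² = 2×5.2/3.25² = 0.98462.
T_v = 0.98462 corresponds to the U > 60% branch:
U = 1 − 10^((1.781 − T_v)/0.933)/100 = 0.9286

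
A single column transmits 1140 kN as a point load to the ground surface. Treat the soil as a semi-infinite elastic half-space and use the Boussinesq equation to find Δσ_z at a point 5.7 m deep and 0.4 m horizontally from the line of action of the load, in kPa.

Δσ_z ≈ 16.5 kPa

Boussinesq vertical stress below a point load on an elastic half-space:
Δσ_z = 3P/(2πz²) · [1 + (r/z)²]^(−5/2)
r/z = 0.4/5.7 = 0.070175; [1+(r/z)²]^(−5/2) = 0.98779.
Δσ_z = 3×1140/(2π×5.7²) × 0.98779 = 16.753 × 0.98779 = 16.55 kPa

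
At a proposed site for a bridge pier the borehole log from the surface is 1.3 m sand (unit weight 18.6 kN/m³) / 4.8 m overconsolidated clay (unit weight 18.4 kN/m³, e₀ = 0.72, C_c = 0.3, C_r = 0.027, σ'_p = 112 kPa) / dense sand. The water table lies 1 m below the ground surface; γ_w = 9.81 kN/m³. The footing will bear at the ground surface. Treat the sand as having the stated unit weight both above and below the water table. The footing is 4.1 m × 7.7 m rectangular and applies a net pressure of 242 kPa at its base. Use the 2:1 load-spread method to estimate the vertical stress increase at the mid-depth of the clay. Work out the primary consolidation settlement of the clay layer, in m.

Mid-depth of clay below the ground surface: z = 1.3 + 4.8/2 = 3.7 m.
Total vertical stress at mid-clay: σ_v = 18.6×1.3 + 18.4×2.4 = 68.34 kPa.
Pore pressure: u = 9.81×(3.7 − 1) = 26.487 kPa.
Initial effective stress: σ'_0 = σ_v − u = 68.34 − 26.487 = 41.853 kPa.
Stress increase at mid-clay by the 2:1 spreading method:
Δσ = qBL/((B+z)(L+z)) = 242×4.1×7.7/((4.1+3.7)(7.7+3.7)) = 85.919 kPa
Final effective stress: σ'_f = 41.853 + 85.919 = 127.77 kPa.
σ'_f = 127.77 > σ'_p = 112 kPa, so the stress path crosses the preconsolidation pressure — recompression up to σ'_p, then virgin compression beyond:
S_c = H/(1+e₀)·[C_r·log₁₀(σ'_p/σ'_0) + C_c·log₁₀(σ'_f/σ'_p)]
    = 4.8/1.72 × [0.027×log₁₀(112/41.853) + 0.3×log₁₀(127.77/112)]
    = 2.7907 × [0.011542 + 0.017163] = 0.08011 m

S_c ≈ 0.0801 m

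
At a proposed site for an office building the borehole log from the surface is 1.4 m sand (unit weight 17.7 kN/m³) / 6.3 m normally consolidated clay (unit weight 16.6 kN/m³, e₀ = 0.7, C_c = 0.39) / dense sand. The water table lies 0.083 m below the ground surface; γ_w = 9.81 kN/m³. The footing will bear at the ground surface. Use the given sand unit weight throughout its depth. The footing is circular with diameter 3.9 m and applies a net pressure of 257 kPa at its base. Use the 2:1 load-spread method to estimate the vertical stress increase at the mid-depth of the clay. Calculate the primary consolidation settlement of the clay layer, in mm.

S_c ≈ 611 mm

Mid-depth of clay below the ground surface: z = 1.4 + 6.3/2 = 4.55 m.
Total vertical stress at mid-clay: σ_v = 17.7×1.4 + 16.6×3.15 = 77.07 kPa.
Pore pressure: u = 9.81×(4.55 − 0.083) = 43.821 kPa.
Initial effective stress: σ'_0 = σ_v − u = 77.07 − 43.821 = 33.249 kPa.
Stress increase at mid-clay by the 2:1 spreading method:
Δσ ≈ qD²/(D+z)² = 257×3.9²/(3.9+4.55)² = 54.746 kPa
Final effective stress: σ'_f = σ'_0 + Δσ = 33.249 + 54.746 = 87.995 kPa.
Normally consolidated clay, so the full stress increment lies on the virgin compression line:
S_c = C_c·H/(1+e₀)·log₁₀(σ'_f/σ'_0) = 0.39×6.3/(1+0.7)×log₁₀(87.995/33.249)
    = 1.4453 × 0.42268 = 0.6109 m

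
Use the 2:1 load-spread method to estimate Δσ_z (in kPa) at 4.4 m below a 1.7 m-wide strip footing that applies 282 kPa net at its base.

Δσ_z ≈ 78.6 kPa

By the 2:1 method the load spreads at 1 horizontal : 2 vertical, so at depth z the loaded area has grown by z in each plan dimension:
Δσ = qB/(B+z) = 282×1.7/(1.7+4.4) = 78.59 kPa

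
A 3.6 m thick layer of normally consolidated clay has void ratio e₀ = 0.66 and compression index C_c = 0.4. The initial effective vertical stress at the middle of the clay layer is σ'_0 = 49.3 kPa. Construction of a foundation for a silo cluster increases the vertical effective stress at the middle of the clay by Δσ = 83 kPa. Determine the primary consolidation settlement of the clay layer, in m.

S_c ≈ 0.372 m

Final effective stress: σ'_f = σ'_0 + Δσ = 49.3 + 83 = 132.3 kPa.
Normally consolidated clay, so the full stress increment lies on the virgin compression line:
S_c = C_c·H/(1+e₀)·log₁₀(σ'_f/σ'_0) = 0.4×3.6/(1+0.66)×log₁₀(132.3/49.3)
    = 0.86747 × 0.42871 = 0.3719 m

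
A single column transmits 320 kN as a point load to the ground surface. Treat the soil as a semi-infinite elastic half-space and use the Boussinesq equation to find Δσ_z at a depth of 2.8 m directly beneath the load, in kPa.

Boussinesq vertical stress below a point load on an elastic half-space:
Δσ_z = 3P/(2πz²) · [1 + (r/z)²]^(−5/2)
r/z = 0/2.8 = 0; [1+(r/z)²]^(−5/2) = 1.
Δσ_z = 3×320/(2π×2.8²) × 1 = 19.488 × 1 = 19.49 kPa

Δσ_z ≈ 19.5 kPa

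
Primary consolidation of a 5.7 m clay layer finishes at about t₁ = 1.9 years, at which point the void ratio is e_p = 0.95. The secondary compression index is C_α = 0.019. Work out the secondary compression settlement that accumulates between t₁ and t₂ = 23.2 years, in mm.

Secondary compression: S_s = C_α·H/(1+e_p)·log₁₀(t₂/t₁)
S_s = 0.019×5.7/(1+0.95)×log₁₀(23.2/1.9)
    = 0.05554 × 1.087 = 0.06036 m

S_s ≈ 60.4 mm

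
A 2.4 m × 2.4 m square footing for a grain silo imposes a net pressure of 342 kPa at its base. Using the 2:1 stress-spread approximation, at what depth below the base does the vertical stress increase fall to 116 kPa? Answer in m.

2:1 spreading — at depth z the loaded area has grown by z in each plan dimension:
qB²/(B+z)² = Δσ_z ⇒ z = B(√(q/Δσ_z) − 1) = 2.4×(√(342/116) − 1) = 1.721 m

z ≈ 1.72 m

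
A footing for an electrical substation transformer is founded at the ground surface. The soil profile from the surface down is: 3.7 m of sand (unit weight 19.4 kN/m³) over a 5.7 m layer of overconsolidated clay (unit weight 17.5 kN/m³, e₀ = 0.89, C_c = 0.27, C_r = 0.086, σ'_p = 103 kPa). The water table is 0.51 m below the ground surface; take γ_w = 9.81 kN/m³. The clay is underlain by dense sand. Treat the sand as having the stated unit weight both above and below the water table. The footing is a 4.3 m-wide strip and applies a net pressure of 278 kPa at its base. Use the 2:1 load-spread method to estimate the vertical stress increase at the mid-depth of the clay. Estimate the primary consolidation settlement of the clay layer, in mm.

S_c ≈ 239 mm

Mid-depth of clay below the ground surface: z = 3.7 + 5.7/2 = 6.55 m.
Total vertical stress at mid-clay: σ_v = 19.4×3.7 + 17.5×2.85 = 121.66 kPa.
Pore pressure: u = 9.81×(6.55 − 0.51) = 59.252 kPa.
Initial effective stress: σ'_0 = σ_v − u = 121.66 − 59.252 = 62.408 kPa.
Stress increase at mid-clay by the 2:1 spreading method:
Δσ = qB/(B+z) = 278×4.3/(4.3+6.55) = 110.18 kPa
Final effective stress: σ'_f = 62.408 + 110.18 = 172.59 kPa.
σ'_f = 172.59 > σ'_p = 103 kPa, so the stress path crosses the preconsolidation pressure — recompression up to σ'_p, then virgin compression beyond:
S_c = H/(1+e₀)·[C_r·log₁₀(σ'_p/σ'_0) + C_c·log₁₀(σ'_f/σ'_p)]
    = 5.7/1.89 × [0.086×log₁₀(103/62.408) + 0.27×log₁₀(172.59/103)]
    = 3.0159 × [0.018713 + 0.060528] = 0.239 m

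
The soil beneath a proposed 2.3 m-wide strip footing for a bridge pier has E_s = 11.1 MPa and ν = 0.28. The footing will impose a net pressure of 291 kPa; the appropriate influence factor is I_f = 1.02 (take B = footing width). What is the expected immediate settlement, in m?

S_e ≈ 0.0567 m

Immediate (elastic) settlement: S_e = q·B·(1−ν²)/E_s · I_f.
E_s = 11.1 MPa = 11100 kPa.
S_e = 291 × 2.3 × (1 − 0.28²) / 11100 × 1.02
    = 291 × 2.3 × 0.9216 / 11100 × 1.02
    = 0.05668 m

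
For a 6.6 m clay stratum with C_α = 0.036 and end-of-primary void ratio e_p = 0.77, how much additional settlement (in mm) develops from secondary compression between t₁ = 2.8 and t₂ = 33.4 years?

S_s ≈ 145 mm

Secondary compression: S_s = C_α·H/(1+e_p)·log₁₀(t₂/t₁)
S_s = 0.036×6.6/(1+0.77)×log₁₀(33.4/2.8)
    = 0.1342 × 1.077 = 0.1445 m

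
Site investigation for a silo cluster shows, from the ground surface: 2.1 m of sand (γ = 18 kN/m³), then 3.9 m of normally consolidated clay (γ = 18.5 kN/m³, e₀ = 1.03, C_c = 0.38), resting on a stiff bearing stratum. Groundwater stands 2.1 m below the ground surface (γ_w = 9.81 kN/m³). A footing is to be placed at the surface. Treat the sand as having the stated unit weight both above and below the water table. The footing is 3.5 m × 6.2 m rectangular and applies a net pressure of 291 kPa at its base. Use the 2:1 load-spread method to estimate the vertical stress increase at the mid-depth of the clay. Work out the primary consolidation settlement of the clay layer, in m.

Mid-depth of clay below the ground surface: z = 2.1 + 3.9/2 = 4.05 m.
Total vertical stress at mid-clay: σ_v = 18×2.1 + 18.5×1.95 = 73.875 kPa.
Pore pressure: u = 9.81×(4.05 − 2.1) = 19.13 kPa.
Initial effective stress: σ'_0 = σ_v − u = 73.875 − 19.13 = 54.745 kPa.
Stress increase at mid-clay by the 2:1 spreading method:
Δσ = qBL/((B+z)(L+z)) = 291×3.5×6.2/((3.5+4.05)(6.2+4.05)) = 81.598 kPa
Final effective stress: σ'_f = σ'_0 + Δσ = 54.745 + 81.598 = 136.34 kPa.
Normally consolidated clay, so the full stress increment lies on the virgin compression line:
S_c = C_c·H/(1+e₀)·log₁₀(σ'_f/σ'_0) = 0.38×3.9/(1+1.03)×log₁₀(136.34/54.745)
    = 0.73005 × 0.39628 = 0.2893 m

S_c ≈ 0.289 m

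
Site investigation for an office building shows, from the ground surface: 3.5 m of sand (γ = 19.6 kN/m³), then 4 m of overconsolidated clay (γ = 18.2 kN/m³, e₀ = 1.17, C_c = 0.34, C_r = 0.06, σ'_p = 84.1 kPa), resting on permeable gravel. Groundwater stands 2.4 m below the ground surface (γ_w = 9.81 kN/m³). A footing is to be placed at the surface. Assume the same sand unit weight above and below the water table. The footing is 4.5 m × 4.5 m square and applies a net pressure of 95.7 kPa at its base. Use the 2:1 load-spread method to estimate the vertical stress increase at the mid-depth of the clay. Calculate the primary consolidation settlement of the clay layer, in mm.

S_c ≈ 36 mm

Mid-depth of clay below the ground surface: z = 3.5 + 4/2 = 5.5 m.
Total vertical stress at mid-clay: σ_v = 19.6×3.5 + 18.2×2 = 105 kPa.
Pore pressure: u = 9.81×(5.5 − 2.4) = 30.411 kPa.
Initial effective stress: σ'_0 = σ_v − u = 105 − 30.411 = 74.589 kPa.
Stress increase at mid-clay by the 2:1 spreading method:
Δσ = qBL/((B+z)(L+z)) = 95.7×4.5×4.5/((4.5+5.5)(4.5+5.5)) = 19.379 kPa
Final effective stress: σ'_f = 74.589 + 19.379 = 93.968 kPa.
σ'_f = 93.968 > σ'_p = 84.1 kPa, so the stress path crosses the preconsolidation pressure — recompression up to σ'_p, then virgin compression beyond:
S_c = H/(1+e₀)·[C_r·log₁₀(σ'_p/σ'_0) + C_c·log₁₀(σ'_f/σ'_p)]
    = 4/2.17 × [0.06×log₁₀(84.1/74.589) + 0.34×log₁₀(93.968/84.1)]
    = 1.8433 × [0.0031273 + 0.016383] = 0.03596 m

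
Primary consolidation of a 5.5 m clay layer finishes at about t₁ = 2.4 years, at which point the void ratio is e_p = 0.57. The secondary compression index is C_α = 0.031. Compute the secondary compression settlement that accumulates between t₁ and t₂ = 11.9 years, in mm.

Secondary compression: S_s = C_α·H/(1+e_p)·log₁₀(t₂/t₁)
S_s = 0.031×5.5/(1+0.57)×log₁₀(11.9/2.4)
    = 0.1086 × 0.6953 = 0.07551 m

S_s ≈ 75.5 mm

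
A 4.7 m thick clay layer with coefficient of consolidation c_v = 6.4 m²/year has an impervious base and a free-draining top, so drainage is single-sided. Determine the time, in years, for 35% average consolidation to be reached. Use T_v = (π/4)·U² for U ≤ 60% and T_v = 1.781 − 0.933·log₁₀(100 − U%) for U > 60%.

Drainage path length: H_d = H = 4.7 m (single drainage).
U ≤ 60%: T_v = (π/4)·U² = (π/4)×0.35² = 0.096211.
t = T_v·H_d²/c_v = 0.096211×4.7²/6.4 = 0.3321 years.

t ≈ 0.332 years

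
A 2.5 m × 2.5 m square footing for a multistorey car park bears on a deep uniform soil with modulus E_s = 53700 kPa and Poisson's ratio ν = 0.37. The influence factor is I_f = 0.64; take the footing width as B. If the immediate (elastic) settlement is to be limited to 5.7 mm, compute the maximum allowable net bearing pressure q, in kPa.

S_e = q·B·(1−ν²)/E_s · I_f  ⇒  q = S_e·E_s / (B·(1−ν²)·I_f).
q = 0.0057 × 53700 / (2.5 × 0.8631 × 0.64) = 221.7 kPa

q ≈ 222 kPa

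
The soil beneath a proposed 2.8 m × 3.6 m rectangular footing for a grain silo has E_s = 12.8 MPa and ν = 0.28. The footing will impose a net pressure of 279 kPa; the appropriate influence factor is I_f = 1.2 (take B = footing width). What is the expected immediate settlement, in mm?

S_e ≈ 67.5 mm

Immediate (elastic) settlement: S_e = q·B·(1−ν²)/E_s · I_f.
E_s = 12.8 MPa = 12800 kPa.
S_e = 279 × 2.8 × (1 − 0.28²) / 12800 × 1.2
    = 279 × 2.8 × 0.9216 / 12800 × 1.2
    = 0.0675 m = 67.5 mm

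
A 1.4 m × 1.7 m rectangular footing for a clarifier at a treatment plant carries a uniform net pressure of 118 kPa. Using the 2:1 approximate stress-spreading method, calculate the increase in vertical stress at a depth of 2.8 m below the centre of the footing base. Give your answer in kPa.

Δσ_z ≈ 14.9 kPa

By the 2:1 method the load spreads at 1 horizontal : 2 vertical, so at depth z the loaded area has grown by z in each plan dimension:
Δσ = qBL/((B+z)(L+z)) = 118×1.4×1.7/((1.4+2.8)(1.7+2.8)) = 14.859 kPa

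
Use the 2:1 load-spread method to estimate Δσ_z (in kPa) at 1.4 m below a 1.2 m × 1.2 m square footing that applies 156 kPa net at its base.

By the 2:1 method the load spreads at 1 horizontal : 2 vertical, so at depth z the loaded area has grown by z in each plan dimension:
Δσ = qBL/((B+z)(L+z)) = 156×1.2×1.2/((1.2+1.4)(1.2+1.4)) = 33.231 kPa

Δσ_z ≈ 33.2 kPa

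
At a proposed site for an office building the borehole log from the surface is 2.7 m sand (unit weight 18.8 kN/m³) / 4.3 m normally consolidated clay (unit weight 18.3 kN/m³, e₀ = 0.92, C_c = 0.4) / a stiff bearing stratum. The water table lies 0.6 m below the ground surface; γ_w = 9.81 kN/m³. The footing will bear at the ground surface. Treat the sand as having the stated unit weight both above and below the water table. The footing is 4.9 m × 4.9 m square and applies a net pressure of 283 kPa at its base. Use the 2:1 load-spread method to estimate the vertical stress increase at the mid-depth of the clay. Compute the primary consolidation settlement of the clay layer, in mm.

Mid-depth of clay below the ground surface: z = 2.7 + 4.3/2 = 4.85 m.
Total vertical stress at mid-clay: σ_v = 18.8×2.7 + 18.3×2.15 = 90.105 kPa.
Pore pressure: u = 9.81×(4.85 − 0.6) = 41.693 kPa.
Initial effective stress: σ'_0 = σ_v − u = 90.105 − 41.693 = 48.412 kPa.
Stress increase at mid-clay by the 2:1 spreading method:
Δσ = qBL/((B+z)(L+z)) = 283×4.9×4.9/((4.9+4.85)(4.9+4.85)) = 71.478 kPa
Final effective stress: σ'_f = σ'_0 + Δσ = 48.412 + 71.478 = 119.89 kPa.
Normally consolidated clay, so the full stress increment lies on the virgin compression line:
S_c = C_c·H/(1+e₀)·log₁₀(σ'_f/σ'_0) = 0.4×4.3/(1+0.92)×log₁₀(119.89/48.412)
    = 0.89583 × 0.39383 = 0.3528 m

S_c ≈ 353 mm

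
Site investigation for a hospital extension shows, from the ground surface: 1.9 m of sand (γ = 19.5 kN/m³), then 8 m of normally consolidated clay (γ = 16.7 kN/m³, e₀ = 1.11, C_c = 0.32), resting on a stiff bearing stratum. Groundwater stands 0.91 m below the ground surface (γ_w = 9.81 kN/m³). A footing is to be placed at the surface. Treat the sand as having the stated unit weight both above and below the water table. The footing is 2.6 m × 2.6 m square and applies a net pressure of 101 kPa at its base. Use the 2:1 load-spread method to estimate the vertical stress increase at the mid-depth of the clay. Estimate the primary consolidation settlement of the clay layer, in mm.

Mid-depth of clay below the ground surface: z = 1.9 + 8/2 = 5.9 m.
Total vertical stress at mid-clay: σ_v = 19.5×1.9 + 16.7×4 = 103.85 kPa.
Pore pressure: u = 9.81×(5.9 − 0.91) = 48.952 kPa.
Initial effective stress: σ'_0 = σ_v − u = 103.85 − 48.952 = 54.898 kPa.
Stress increase at mid-clay by the 2:1 spreading method:
Δσ = qBL/((B+z)(L+z)) = 101×2.6×2.6/((2.6+5.9)(2.6+5.9)) = 9.45 kPa
Final effective stress: σ'_f = σ'_0 + Δσ = 54.898 + 9.45 = 64.348 kPa.
Normally consolidated clay, so the full stress increment lies on the virgin compression line:
S_c = C_c·H/(1+e₀)·log₁₀(σ'_f/σ'_0) = 0.32×8/(1+1.11)×log₁₀(64.348/54.898)
    = 1.2133 × 0.068979 = 0.08369 m

S_c ≈ 83.7 mm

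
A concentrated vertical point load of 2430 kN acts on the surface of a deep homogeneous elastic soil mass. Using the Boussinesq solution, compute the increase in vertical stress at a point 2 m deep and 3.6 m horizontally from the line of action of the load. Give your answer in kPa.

Boussinesq vertical stress below a point load on an elastic half-space:
Δσ_z = 3P/(2πz²) · [1 + (r/z)²]^(−5/2)
r/z = 3.6/2 = 1.8; [1+(r/z)²]^(−5/2) = 0.027014.
Δσ_z = 3×2430/(2π×2²) × 0.027014 = 290.06 × 0.027014 = 7.836 kPa

Δσ_z ≈ 7.84 kPa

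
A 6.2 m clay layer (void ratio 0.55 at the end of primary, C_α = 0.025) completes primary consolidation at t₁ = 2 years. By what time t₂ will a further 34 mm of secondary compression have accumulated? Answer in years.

t₂ ≈ 4.38 years

S_s = C_α·H/(1+e_p)·log₁₀(t₂/t₁) ⇒ log₁₀(t₂/t₁) = S_s·(1+e_p)/(C_α·H).
log₁₀(t₂/t₁) = 0.034 × (1+0.55) / (0.025×6.2) = 0.34
t₂ = t₁ × 10^0.34 = 2 × 2.188 = 4.376 years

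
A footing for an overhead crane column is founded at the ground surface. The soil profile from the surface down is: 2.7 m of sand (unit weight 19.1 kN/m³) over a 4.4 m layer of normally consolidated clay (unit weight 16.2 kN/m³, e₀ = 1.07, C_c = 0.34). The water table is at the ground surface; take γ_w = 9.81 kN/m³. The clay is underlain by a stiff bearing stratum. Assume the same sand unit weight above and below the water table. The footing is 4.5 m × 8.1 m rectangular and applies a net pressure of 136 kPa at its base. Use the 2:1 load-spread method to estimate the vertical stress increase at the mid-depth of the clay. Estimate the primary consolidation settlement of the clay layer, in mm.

S_c ≈ 223 mm

Mid-depth of clay below the ground surface: z = 2.7 + 4.4/2 = 4.9 m.
Total vertical stress at mid-clay: σ_v = 19.1×2.7 + 16.2×2.2 = 87.21 kPa.
Pore pressure: u = 9.81×(4.9 − 0) = 48.069 kPa.
Initial effective stress: σ'_0 = σ_v − u = 87.21 − 48.069 = 39.141 kPa.
Stress increase at mid-clay by the 2:1 spreading method:
Δσ = qBL/((B+z)(L+z)) = 136×4.5×8.1/((4.5+4.9)(8.1+4.9)) = 40.566 kPa
Final effective stress: σ'_f = σ'_0 + Δσ = 39.141 + 40.566 = 79.707 kPa.
Normally consolidated clay, so the full stress increment lies on the virgin compression line:
S_c = C_c·H/(1+e₀)·log₁₀(σ'_f/σ'_0) = 0.34×4.4/(1+1.07)×log₁₀(79.707/39.141)
    = 0.72271 × 0.30886 = 0.2232 m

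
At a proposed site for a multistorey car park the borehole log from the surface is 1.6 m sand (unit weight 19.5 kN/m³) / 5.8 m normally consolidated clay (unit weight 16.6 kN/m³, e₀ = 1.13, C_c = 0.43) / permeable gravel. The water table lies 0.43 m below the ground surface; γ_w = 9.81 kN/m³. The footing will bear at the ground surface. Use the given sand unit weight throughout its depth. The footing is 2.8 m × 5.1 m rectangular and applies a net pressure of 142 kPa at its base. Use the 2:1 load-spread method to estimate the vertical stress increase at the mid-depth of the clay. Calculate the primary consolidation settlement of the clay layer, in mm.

S_c ≈ 280 mm

Mid-depth of clay below the ground surface: z = 1.6 + 5.8/2 = 4.5 m.
Total vertical stress at mid-clay: σ_v = 19.5×1.6 + 16.6×2.9 = 79.34 kPa.
Pore pressure: u = 9.81×(4.5 − 0.43) = 39.927 kPa.
Initial effective stress: σ'_0 = σ_v − u = 79.34 − 39.927 = 39.413 kPa.
Stress increase at mid-clay by the 2:1 spreading method:
Δσ = qBL/((B+z)(L+z)) = 142×2.8×5.1/((2.8+4.5)(5.1+4.5)) = 28.935 kPa
Final effective stress: σ'_f = σ'_0 + Δσ = 39.413 + 28.935 = 68.348 kPa.
Normally consolidated clay, so the full stress increment lies on the virgin compression line:
S_c = C_c·H/(1+e₀)·log₁₀(σ'_f/σ'_0) = 0.43×5.8/(1+1.13)×log₁₀(68.348/39.413)
    = 1.1709 × 0.23909 = 0.28 m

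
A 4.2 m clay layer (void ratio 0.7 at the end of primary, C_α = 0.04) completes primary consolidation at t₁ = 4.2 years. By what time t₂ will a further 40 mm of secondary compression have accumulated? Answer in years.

t₂ ≈ 10.7 years

S_s = C_α·H/(1+e_p)·log₁₀(t₂/t₁) ⇒ log₁₀(t₂/t₁) = S_s·(1+e_p)/(C_α·H).
log₁₀(t₂/t₁) = 0.04 × (1+0.7) / (0.04×4.2) = 0.4048
t₂ = t₁ × 10^0.4048 = 4.2 × 2.54 = 10.67 years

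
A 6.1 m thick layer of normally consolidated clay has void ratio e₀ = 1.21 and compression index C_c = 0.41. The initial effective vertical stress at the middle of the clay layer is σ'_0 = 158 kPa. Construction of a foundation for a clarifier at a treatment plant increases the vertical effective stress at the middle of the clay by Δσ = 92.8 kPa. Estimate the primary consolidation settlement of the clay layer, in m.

Final effective stress: σ'_f = σ'_0 + Δσ = 158 + 92.8 = 250.8 kPa.
Normally consolidated clay, so the full stress increment lies on the virgin compression line:
S_c = C_c·H/(1+e₀)·log₁₀(σ'_f/σ'_0) = 0.41×6.1/(1+1.21)×log₁₀(250.8/158)
    = 1.1317 × 0.20067 = 0.2271 m

S_c ≈ 0.227 m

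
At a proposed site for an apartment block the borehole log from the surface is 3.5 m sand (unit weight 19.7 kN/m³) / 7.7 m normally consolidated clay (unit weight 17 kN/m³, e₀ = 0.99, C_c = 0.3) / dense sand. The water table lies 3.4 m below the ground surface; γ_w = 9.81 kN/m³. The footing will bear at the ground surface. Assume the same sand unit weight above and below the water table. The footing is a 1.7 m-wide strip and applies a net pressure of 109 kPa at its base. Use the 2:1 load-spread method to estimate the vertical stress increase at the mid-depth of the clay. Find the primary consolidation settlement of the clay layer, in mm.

Mid-depth of clay below the ground surface: z = 3.5 + 7.7/2 = 7.35 m.
Total vertical stress at mid-clay: σ_v = 19.7×3.5 + 17×3.85 = 134.4 kPa.
Pore pressure: u = 9.81×(7.35 − 3.4) = 38.75 kPa.
Initial effective stress: σ'_0 = σ_v − u = 134.4 − 38.75 = 95.65 kPa.
Stress increase at mid-clay by the 2:1 spreading method:
Δσ = qB/(B+z) = 109×1.7/(1.7+7.35) = 20.475 kPa
Final effective stress: σ'_f = σ'_0 + Δσ = 95.65 + 20.475 = 116.12 kPa.
Normally consolidated clay, so the full stress increment lies on the virgin compression line:
S_c = C_c·H/(1+e₀)·log₁₀(σ'_f/σ'_0) = 0.3×7.7/(1+0.99)×log₁₀(116.12/95.65)
    = 1.1608 × 0.084222 = 0.09776 m

S_c ≈ 97.8 mm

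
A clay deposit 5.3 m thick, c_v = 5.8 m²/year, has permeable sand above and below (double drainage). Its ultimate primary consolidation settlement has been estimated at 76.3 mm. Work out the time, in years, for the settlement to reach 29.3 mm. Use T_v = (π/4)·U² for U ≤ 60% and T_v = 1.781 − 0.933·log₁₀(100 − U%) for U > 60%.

t ≈ 0.14 years

Drainage path length: H_d = H/2 = 2.65 m (double drainage).
U = S(t)/S_ult = 29.3/76.3 = 0.384.
U ≤ 60%: T_v = (π/4)·U² = (π/4)×0.38401² = 0.11582.
t = T_v·H_d²/c_v = 0.11582×2.65²/5.8 = 0.1402 years.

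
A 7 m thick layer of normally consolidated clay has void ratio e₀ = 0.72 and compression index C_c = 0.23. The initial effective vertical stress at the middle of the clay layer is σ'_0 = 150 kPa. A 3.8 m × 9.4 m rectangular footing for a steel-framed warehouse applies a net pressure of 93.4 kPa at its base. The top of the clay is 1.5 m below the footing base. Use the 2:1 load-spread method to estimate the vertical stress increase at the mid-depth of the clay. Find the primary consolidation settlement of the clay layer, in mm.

Mid-depth of clay below the footing base: z = 1.5 + 7/2 = 5 m.
Stress increase at mid-clay by the 2:1 spreading method:
Δσ = qBL/((B+z)(L+z)) = 93.4×3.8×9.4/((3.8+5)(9.4+5)) = 26.328 kPa
Final effective stress: σ'_f = σ'_0 + Δσ = 150 + 26.328 = 176.33 kPa.
Normally consolidated clay, so the full stress increment lies on the virgin compression line:
S_c = C_c·H/(1+e₀)·log₁₀(σ'_f/σ'_0) = 0.23×7/(1+0.72)×log₁₀(176.33/150)
    = 0.93605 × 0.070235 = 0.06574 m

S_c ≈ 65.7 mm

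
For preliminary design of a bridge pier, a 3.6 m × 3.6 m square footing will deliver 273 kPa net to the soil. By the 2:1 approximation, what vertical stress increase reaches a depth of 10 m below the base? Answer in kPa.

By the 2:1 method the load spreads at 1 horizontal : 2 vertical, so at depth z the loaded area has grown by z in each plan dimension:
Δσ = qBL/((B+z)(L+z)) = 273×3.6×3.6/((3.6+10)(3.6+10)) = 19.129 kPa

Δσ_z ≈ 19.1 kPa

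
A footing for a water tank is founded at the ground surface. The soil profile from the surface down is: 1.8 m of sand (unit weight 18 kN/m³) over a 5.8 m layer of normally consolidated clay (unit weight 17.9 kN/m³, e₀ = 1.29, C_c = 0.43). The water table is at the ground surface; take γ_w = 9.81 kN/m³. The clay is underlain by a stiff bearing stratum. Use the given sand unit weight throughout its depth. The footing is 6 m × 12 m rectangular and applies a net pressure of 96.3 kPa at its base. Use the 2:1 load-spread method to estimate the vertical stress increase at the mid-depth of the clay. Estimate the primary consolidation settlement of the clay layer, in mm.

Mid-depth of clay below the ground surface: z = 1.8 + 5.8/2 = 4.7 m.
Total vertical stress at mid-clay: σ_v = 18×1.8 + 17.9×2.9 = 84.31 kPa.
Pore pressure: u = 9.81×(4.7 − 0) = 46.107 kPa.
Initial effective stress: σ'_0 = σ_v − u = 84.31 − 46.107 = 38.203 kPa.
Stress increase at mid-clay by the 2:1 spreading method:
Δσ = qBL/((B+z)(L+z)) = 96.3×6×12/((6+4.7)(12+4.7)) = 38.802 kPa
Final effective stress: σ'_f = σ'_0 + Δσ = 38.203 + 38.802 = 77.005 kPa.
Normally consolidated clay, so the full stress increment lies on the virgin compression line:
S_c = C_c·H/(1+e₀)·log₁₀(σ'_f/σ'_0) = 0.43×5.8/(1+1.29)×log₁₀(77.005/38.203)
    = 1.0891 × 0.30442 = 0.3315 m

S_c ≈ 332 mm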